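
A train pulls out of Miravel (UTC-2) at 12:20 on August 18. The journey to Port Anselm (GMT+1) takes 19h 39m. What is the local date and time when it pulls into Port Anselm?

10:59 on Aug 19

Convert departure to UTC: 12:20 + 2:00 = 14:20 UTC on Aug 18.
Add 19 hours and 39 minutes travel time → 09:59 UTC (Aug 19).
Port Anselm is UTC+1:00, so local arrival = 09:59 + 1:00 = 10:59 on Aug 19.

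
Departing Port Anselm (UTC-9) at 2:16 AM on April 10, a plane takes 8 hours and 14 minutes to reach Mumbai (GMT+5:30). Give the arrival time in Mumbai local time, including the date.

1:00 AM on April 11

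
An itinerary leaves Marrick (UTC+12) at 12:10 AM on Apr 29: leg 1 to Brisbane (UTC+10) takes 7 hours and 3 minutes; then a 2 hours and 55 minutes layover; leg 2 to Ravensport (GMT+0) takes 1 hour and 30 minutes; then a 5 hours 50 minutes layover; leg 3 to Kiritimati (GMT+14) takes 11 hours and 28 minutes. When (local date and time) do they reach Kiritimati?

Convert departure to UTC: 12:10 AM − 12:00 = 12:10 PM UTC on Apr 28.
Add 7 hours 3 minutes leg 1 → 7:13 PM UTC.
Add 2 hours 55 minutes layover in Brisbane → 10:08 PM UTC.
Add 1 hour and 30 minutes leg 2 → 11:38 PM UTC.
Add 5 hours 50 minutes layover in Ravensport → 5:28 AM UTC (Apr 29).
Add 11 hours and 28 minutes leg 3 → 4:56 PM UTC.
Kiritimati is UTC+14:00, so local arrival = 4:56 PM + 14:00 = 6:56 AM on Apr 30.

6:56 AM on April 30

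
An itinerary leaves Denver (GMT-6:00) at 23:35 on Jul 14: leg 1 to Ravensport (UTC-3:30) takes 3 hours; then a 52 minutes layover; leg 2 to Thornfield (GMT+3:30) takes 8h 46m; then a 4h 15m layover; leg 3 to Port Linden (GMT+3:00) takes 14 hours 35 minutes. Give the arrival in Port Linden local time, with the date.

Convert departure to UTC: 23:35 + 6:00 = 05:35 UTC on Jul 15.
Add 3 hours leg 1 → 08:35 UTC.
Add 52 minutes layover in Ravensport → 09:27 UTC.
Add 8 hours and 46 minutes leg 2 → 18:13 UTC.
Add 4 hours 15 minutes layover in Thornfield → 22:28 UTC.
Add 14 hours and 35 minutes leg 3 → 13:03 UTC (Jul 16).
Port Linden is UTC+3:00, so local arrival = 13:03 + 3:00 = 16:03 on Jul 16.

16:03 on Jul 16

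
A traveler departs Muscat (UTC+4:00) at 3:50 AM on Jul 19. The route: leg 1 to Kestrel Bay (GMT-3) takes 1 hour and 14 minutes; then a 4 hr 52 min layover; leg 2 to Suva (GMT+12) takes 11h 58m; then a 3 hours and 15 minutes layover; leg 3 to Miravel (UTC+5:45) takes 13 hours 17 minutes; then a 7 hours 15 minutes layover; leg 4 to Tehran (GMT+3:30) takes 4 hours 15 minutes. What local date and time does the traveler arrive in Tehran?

1:26 AM on July 21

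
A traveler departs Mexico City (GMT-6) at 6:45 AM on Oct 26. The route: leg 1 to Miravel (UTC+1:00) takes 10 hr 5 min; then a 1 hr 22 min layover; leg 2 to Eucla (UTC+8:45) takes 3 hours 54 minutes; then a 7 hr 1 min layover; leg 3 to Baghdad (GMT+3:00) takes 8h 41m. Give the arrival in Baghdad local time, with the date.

Convert departure to UTC: 6:45 AM + 6:00 = 12:45 PM UTC on Oct 26.
Add 10 hours and 5 minutes leg 1 → 10:50 PM UTC.
Add 1 hour and 22 minutes layover in Miravel → 12:12 AM UTC (Oct 27).
Add 3 hours 54 minutes leg 2 → 4:06 AM UTC.
Add 7 hours 1 minute layover in Eucla → 11:07 AM UTC.
Add 8 hours and 41 minutes leg 3 → 7:48 PM UTC.
Baghdad is UTC+3:00, so local arrival = 7:48 PM + 3:00 = 10:48 PM on Oct 27.

10:48 PM on Oct 27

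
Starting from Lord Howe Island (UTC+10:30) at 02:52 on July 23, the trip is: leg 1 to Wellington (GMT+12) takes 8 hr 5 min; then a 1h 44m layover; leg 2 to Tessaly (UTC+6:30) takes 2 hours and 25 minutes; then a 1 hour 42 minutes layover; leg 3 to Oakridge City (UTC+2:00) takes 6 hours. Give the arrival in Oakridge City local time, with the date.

14:18 on Jul 23

Convert departure to UTC: 02:52 − 10:30 = 16:22 UTC on Jul 22.
Add 8 hours 5 minutes leg 1 → 00:27 UTC (Jul 23).
Add 1 hour and 44 minutes layover in Wellington → 02:11 UTC.
Add 2 hours 25 minutes leg 2 → 04:36 UTC.
Add 1 hour 42 minutes layover in Tessaly → 06:18 UTC.
Add 6 hours leg 3 → 12:18 UTC.
Oakridge City is UTC+2:00, so local arrival = 12:18 + 2:00 = 14:18 on Jul 23.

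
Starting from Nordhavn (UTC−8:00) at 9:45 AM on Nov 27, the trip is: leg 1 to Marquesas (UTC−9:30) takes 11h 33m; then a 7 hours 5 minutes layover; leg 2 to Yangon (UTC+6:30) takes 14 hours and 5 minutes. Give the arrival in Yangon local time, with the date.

Convert departure to UTC: 9:45 AM + 8:00 = 5:45 PM UTC on Nov 27.
Add 11 hours and 33 minutes leg 1 → 5:18 AM UTC (Nov 28).
Add 7 hours 5 minutes layover in Marquesas → 12:23 PM UTC.
Add 14 hours and 5 minutes leg 2 → 2:28 AM UTC (Nov 29).
Yangon is UTC+6:30, so local arrival = 2:28 AM + 6:30 = 8:58 AM on Nov 29.

8:58 AM on Nov 29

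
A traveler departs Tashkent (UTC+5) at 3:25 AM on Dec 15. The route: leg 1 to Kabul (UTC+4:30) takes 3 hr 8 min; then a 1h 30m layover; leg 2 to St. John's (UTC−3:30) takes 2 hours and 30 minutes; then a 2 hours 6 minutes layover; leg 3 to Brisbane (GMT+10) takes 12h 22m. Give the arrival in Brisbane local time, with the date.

Convert departure to UTC: 3:25 AM − 5:00 = 10:25 PM UTC on Dec 14.
Add 3 hours and 8 minutes leg 1 → 1:33 AM UTC (Dec 15).
Add 1 hour 30 minutes layover in Kabul → 3:03 AM UTC.
Add 2 hours and 30 minutes leg 2 → 5:33 AM UTC.
Add 2 hours 6 minutes layover in St. John's → 7:39 AM UTC.
Add 12 hours 22 minutes leg 3 → 8:01 PM UTC.
Brisbane is UTC+10:00, so local arrival = 8:01 PM + 10:00 = 6:01 AM on Dec 16.

6:01 AM on December 16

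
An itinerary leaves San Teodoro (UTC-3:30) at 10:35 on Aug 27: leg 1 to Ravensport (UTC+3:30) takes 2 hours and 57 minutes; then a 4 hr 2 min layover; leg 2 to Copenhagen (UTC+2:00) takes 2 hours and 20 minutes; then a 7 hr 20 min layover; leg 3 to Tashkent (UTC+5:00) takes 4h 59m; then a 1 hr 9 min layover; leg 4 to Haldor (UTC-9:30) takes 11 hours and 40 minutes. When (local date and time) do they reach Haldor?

Convert departure to UTC: 10:35 + 3:30 = 14:05 UTC on Aug 27.
Add 2 hours and 57 minutes leg 1 → 17:02 UTC.
Add 4 hours 2 minutes layover in Ravensport → 21:04 UTC.
Add 2 hours 20 minutes leg 2 → 23:24 UTC.
Add 7 hours and 20 minutes layover in Copenhagen → 06:44 UTC (Aug 28).
Add 4 hours 59 minutes leg 3 → 11:43 UTC.
Add 1 hour and 9 minutes layover in Tashkent → 12:52 UTC.
Add 11 hours 40 minutes leg 4 → 00:32 UTC (Aug 29).
Haldor is UTC−9:30, so local arrival = 00:32 − 9:30 = 15:02 on Aug 28.

15:02 on August 28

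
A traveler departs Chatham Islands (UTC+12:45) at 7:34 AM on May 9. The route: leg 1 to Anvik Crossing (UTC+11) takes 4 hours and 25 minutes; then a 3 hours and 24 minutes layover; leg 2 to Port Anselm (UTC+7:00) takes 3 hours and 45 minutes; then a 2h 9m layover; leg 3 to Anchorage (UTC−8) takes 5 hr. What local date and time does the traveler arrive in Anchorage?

Convert departure to UTC: 7:34 AM − 12:45 = 6:49 PM UTC on May 8.
Add 4 hours and 25 minutes leg 1 → 11:14 PM UTC.
Add 3 hours 24 minutes layover in Anvik Crossing → 2:38 AM UTC (May 9).
Add 3 hours 45 minutes leg 2 → 6:23 AM UTC.
Add 2 hours and 9 minutes layover in Port Anselm → 8:32 AM UTC.
Add 5 hours leg 3 → 1:32 PM UTC.
Anchorage is UTC−8:00, so local arrival = 1:32 PM − 8:00 = 5:32 AM on May 9.

5:32 AM on May 9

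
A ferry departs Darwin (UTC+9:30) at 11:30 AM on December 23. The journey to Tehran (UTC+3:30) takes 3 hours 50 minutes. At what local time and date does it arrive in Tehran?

Tehran is 6:00 behind Darwin.
After 3 hours and 50 minutes it is 3:20 PM in Darwin.
Shift by the zone difference: 3:20 PM − 6:00 = 9:20 AM on Dec 23 in Tehran.

9:20 AM on December 23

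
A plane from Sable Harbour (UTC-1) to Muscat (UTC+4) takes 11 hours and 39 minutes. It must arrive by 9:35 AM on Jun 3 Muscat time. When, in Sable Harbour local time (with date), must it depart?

4:56 PM on Jun 2

Target arrival in UTC: 9:35 AM − 4:00 = 5:35 AM on Jun 3.
Subtract 11 hours 39 minutes → departure 5:56 PM UTC on Jun 2.
Sable Harbour is UTC−1:00: 5:56 PM − 1:00 = 4:56 PM on Jun 2.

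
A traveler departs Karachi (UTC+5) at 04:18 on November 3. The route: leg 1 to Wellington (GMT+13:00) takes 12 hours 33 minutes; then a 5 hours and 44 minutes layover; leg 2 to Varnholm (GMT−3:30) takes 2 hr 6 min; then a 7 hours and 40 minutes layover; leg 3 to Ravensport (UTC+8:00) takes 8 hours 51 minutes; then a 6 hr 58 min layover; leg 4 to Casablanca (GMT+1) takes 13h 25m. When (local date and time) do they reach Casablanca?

Convert departure to UTC: 04:18 − 5:00 = 23:18 UTC on Nov 2.
Add 12 hours 33 minutes leg 1 → 11:51 UTC (Nov 3).
Add 5 hours 44 minutes layover in Wellington → 17:35 UTC.
Add 2 hours 6 minutes leg 2 → 19:41 UTC.
Add 7 hours 40 minutes layover in Varnholm → 03:21 UTC (Nov 4).
Add 8 hours 51 minutes leg 3 → 12:12 UTC.
Add 6 hours 58 minutes layover in Ravensport → 19:10 UTC.
Add 13 hours 25 minutes leg 4 → 08:35 UTC (Nov 5).
Casablanca is UTC+1:00, so local arrival = 08:35 + 1:00 = 09:35 on Nov 5.

09:35 on November 5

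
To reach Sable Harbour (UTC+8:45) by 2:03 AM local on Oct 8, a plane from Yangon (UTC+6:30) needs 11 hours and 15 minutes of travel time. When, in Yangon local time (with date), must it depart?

12:33 PM on Oct 7

Target arrival in UTC: 2:03 AM − 8:45 = 5:18 PM on Oct 7.
Subtract 11 hours 15 minutes → departure 6:03 AM UTC on Oct 7.
Yangon is UTC+6:30: 6:03 AM + 6:30 = 12:33 PM on Oct 7.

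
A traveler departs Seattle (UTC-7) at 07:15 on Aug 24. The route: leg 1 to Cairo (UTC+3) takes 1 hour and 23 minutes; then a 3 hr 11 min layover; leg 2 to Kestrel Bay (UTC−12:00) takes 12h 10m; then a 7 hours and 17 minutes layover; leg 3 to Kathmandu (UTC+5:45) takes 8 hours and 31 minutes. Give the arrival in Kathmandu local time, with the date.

Convert departure to UTC: 07:15 + 7:00 = 14:15 UTC on Aug 24.
Add 1 hour and 23 minutes leg 1 → 15:38 UTC.
Add 3 hours 11 minutes layover in Cairo → 18:49 UTC.
Add 12 hours 10 minutes leg 2 → 06:59 UTC (Aug 25).
Add 7 hours 17 minutes layover in Kestrel Bay → 14:16 UTC.
Add 8 hours and 31 minutes leg 3 → 22:47 UTC.
Kathmandu is UTC+5:45, so local arrival = 22:47 + 5:45 = 04:32 on Aug 26.

04:32 on August 26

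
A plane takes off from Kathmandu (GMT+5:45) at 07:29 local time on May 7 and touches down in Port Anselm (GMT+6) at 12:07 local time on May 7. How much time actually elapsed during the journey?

4 hours 23 minutes

Departure in UTC: 07:29 − 5:45 = 01:44 on May 7.
Arrival in UTC: 12:07 − 6:00 = 06:07 on May 7.
Elapsed = 06:07 − 01:44 = 4 hours 23 minutes.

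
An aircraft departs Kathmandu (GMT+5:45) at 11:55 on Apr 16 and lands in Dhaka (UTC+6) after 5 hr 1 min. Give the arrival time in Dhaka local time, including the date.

Convert departure to UTC: 11:55 − 5:45 = 06:10 UTC on Apr 16.
Add 5 hours and 1 minute travel time → 11:11 UTC.
Dhaka is UTC+6:00, so local arrival = 11:11 + 6:00 = 17:11 on Apr 16.

17:11 on Apr 16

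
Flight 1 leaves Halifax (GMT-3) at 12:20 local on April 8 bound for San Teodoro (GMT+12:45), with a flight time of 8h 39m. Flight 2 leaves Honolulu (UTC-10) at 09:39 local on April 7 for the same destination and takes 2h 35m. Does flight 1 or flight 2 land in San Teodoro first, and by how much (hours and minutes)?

the second, by 25 hours 45 minutes

Flight 1 in UTC: 12:20 + 3:00 = 15:20 on Apr 8.
+8 hours and 39 minutes → arrive 23:59 UTC on Apr 8.
Flight 2 in UTC: 09:39 + 10:00 = 19:39 on Apr 7.
+2 hours 35 minutes → arrive 22:14 UTC on Apr 7.
Flight 2 lands earlier by 25 hours 45 minutes.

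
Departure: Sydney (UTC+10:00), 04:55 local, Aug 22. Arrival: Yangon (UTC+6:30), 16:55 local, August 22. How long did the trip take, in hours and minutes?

Yangon is 3:30 behind Sydney.
Clock-face elapsed time (ignoring zones) is 12 hours.
Actual elapsed = 12 hours + 3:30 = 15 hours 30 minutes.

15 hours 30 minutes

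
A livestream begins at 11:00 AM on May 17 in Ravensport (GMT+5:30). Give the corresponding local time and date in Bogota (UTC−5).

12:30 AM on May 17

Bogota is 10:30 behind Ravensport.
Shift by the zone difference: 11:00 AM − 10:30 = 12:30 AM on May 17 in Bogota.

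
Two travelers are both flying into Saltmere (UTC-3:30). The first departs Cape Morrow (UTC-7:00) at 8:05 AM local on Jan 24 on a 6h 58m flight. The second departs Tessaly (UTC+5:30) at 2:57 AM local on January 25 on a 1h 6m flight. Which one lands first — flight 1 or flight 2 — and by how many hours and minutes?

the first, by 30 minutes

Flight 1 in UTC: 8:05 AM + 7:00 = 3:05 PM on Jan 24.
+6 hours and 58 minutes → arrive 10:03 PM UTC on Jan 24.
Flight 2 in UTC: 2:57 AM − 5:30 = 9:27 PM on Jan 24.
+1 hour and 6 minutes → arrive 10:33 PM UTC on Jan 24.
Flight 1 lands earlier by 30 minutes.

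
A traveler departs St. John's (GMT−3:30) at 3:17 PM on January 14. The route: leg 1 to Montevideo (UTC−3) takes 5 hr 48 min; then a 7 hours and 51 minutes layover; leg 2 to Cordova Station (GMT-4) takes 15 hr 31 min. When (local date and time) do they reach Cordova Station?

Convert departure to UTC: 3:17 PM + 3:30 = 6:47 PM UTC on Jan 14.
Add 5 hours and 48 minutes leg 1 → 12:35 AM UTC (Jan 15).
Add 7 hours 51 minutes layover in Montevideo → 8:26 AM UTC.
Add 15 hours and 31 minutes leg 2 → 11:57 PM UTC.
Cordova Station is UTC−4:00, so local arrival = 11:57 PM − 4:00 = 7:57 PM on Jan 15.

7:57 PM on Jan 15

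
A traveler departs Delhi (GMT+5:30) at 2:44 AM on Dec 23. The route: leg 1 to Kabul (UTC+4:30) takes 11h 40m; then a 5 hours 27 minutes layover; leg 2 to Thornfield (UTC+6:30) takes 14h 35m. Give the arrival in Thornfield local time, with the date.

11:26 AM on Dec 24

Convert departure to UTC: 2:44 AM − 5:30 = 9:14 PM UTC on Dec 22.
Add 11 hours 40 minutes leg 1 → 8:54 AM UTC (Dec 23).
Add 5 hours 27 minutes layover in Kabul → 2:21 PM UTC.
Add 14 hours and 35 minutes leg 2 → 4:56 AM UTC (Dec 24).
Thornfield is UTC+6:30, so local arrival = 4:56 AM + 6:30 = 11:26 AM on Dec 24.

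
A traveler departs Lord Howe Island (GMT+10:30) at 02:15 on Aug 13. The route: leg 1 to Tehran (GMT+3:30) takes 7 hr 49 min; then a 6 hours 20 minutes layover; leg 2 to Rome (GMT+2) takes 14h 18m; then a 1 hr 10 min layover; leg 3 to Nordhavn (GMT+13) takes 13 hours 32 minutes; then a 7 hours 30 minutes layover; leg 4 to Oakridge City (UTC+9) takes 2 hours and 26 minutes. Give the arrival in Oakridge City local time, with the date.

Convert departure to UTC: 02:15 − 10:30 = 15:45 UTC on Aug 12.
Add 7 hours 49 minutes leg 1 → 23:34 UTC.
Add 6 hours 20 minutes layover in Tehran → 05:54 UTC (Aug 13).
Add 14 hours and 18 minutes leg 2 → 20:12 UTC.
Add 1 hour 10 minutes layover in Rome → 21:22 UTC.
Add 13 hours and 32 minutes leg 3 → 10:54 UTC (Aug 14).
Add 7 hours and 30 minutes layover in Nordhavn → 18:24 UTC.
Add 2 hours and 26 minutes leg 4 → 20:50 UTC.
Oakridge City is UTC+9:00, so local arrival = 20:50 + 9:00 = 05:50 on Aug 15.

05:50 on August 15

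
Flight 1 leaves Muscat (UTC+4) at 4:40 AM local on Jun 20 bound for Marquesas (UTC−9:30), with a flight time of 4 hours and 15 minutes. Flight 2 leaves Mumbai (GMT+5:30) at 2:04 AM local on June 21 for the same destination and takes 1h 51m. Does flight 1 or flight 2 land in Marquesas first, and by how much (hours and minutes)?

Flight 1 in UTC: 4:40 AM − 4:00 = 12:40 AM on Jun 20.
+4 hours 15 minutes → arrive 4:55 AM UTC on Jun 20.
Flight 2 in UTC: 2:04 AM − 5:30 = 8:34 PM on Jun 20.
+1 hour and 51 minutes → arrive 10:25 PM UTC on Jun 20.
Flight 1 lands earlier by 17 hours 30 minutes.

the first, by 17 hours 30 minutes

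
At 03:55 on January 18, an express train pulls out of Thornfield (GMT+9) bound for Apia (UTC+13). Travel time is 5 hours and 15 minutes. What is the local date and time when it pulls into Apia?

13:10 on Jan 18

Convert departure to UTC: 03:55 − 9:00 = 18:55 UTC on Jan 17.
Add 5 hours 15 minutes travel time → 00:10 UTC (Jan 18).
Apia is UTC+13:00, so local arrival = 00:10 + 13:00 = 13:10 on Jan 18.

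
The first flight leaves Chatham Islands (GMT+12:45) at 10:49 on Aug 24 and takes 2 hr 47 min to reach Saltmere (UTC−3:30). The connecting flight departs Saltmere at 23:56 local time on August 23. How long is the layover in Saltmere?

2 hours 35 minutes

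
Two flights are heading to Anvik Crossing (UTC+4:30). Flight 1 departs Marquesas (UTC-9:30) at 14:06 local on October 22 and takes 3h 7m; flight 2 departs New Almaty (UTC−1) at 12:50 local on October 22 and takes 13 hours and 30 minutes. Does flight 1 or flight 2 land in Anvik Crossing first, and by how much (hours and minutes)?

the first, by 37 minutes

Flight 1 in UTC: 14:06 + 9:30 = 23:36 on Oct 22.
+3 hours 7 minutes → arrive 02:43 UTC on Oct 23.
Flight 2 in UTC: 12:50 + 1:00 = 13:50 on Oct 22.
+13 hours and 30 minutes → arrive 03:20 UTC on Oct 23.
Flight 1 lands earlier by 37 minutes.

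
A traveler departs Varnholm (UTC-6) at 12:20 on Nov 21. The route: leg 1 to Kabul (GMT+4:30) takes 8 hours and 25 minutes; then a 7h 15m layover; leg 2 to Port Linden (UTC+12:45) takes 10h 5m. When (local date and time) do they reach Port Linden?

08:50 on November 23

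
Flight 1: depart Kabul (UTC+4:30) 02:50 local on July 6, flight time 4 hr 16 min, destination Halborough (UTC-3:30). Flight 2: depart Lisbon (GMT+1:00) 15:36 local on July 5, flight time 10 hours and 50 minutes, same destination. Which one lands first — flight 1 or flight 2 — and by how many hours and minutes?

Flight 1 in UTC: 02:50 − 4:30 = 22:20 on Jul 5.
+4 hours 16 minutes → arrive 02:36 UTC on Jul 6.
Flight 2 in UTC: 15:36 − 1:00 = 14:36 on Jul 5.
+10 hours 50 minutes → arrive 01:26 UTC on Jul 6.
Flight 2 lands earlier by 1 hour 10 minutes.

the second, by 1 hour 10 minutes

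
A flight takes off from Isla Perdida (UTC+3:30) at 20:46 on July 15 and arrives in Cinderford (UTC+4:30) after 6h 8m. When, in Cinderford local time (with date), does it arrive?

03:54 on July 16

Convert departure to UTC: 20:46 − 3:30 = 17:16 UTC on Jul 15.
Add 6 hours and 8 minutes travel time → 23:24 UTC.
Cinderford is UTC+4:30, so local arrival = 23:24 + 4:30 = 03:54 on Jul 16.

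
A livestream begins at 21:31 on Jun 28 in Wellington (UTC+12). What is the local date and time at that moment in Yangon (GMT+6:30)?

16:01 on Jun 28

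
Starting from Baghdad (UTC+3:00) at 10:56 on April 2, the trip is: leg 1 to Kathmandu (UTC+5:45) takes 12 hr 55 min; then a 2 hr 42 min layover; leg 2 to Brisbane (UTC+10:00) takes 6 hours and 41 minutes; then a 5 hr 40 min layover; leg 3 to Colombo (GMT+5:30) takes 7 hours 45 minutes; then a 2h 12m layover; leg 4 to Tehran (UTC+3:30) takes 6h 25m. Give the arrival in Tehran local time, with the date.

07:46 on Apr 4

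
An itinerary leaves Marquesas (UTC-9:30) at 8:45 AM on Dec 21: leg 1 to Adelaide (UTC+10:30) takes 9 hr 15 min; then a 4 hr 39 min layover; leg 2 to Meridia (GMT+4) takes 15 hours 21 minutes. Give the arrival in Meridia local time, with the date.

Convert departure to UTC: 8:45 AM + 9:30 = 6:15 PM UTC on Dec 21.
Add 9 hours 15 minutes leg 1 → 3:30 AM UTC (Dec 22).
Add 4 hours 39 minutes layover in Adelaide → 8:09 AM UTC.
Add 15 hours and 21 minutes leg 2 → 11:30 PM UTC.
Meridia is UTC+4:00, so local arrival = 11:30 PM + 4:00 = 3:30 AM on Dec 23.

3:30 AM on December 23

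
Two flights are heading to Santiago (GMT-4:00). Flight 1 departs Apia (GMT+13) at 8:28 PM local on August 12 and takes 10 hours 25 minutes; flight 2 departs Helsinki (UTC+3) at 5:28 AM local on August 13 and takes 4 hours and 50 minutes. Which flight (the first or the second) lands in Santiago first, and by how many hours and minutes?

the first, by 13 hours 25 minutes

Flight 1 in UTC: 8:28 PM − 13:00 = 7:28 AM on Aug 12.
+10 hours 25 minutes → arrive 5:53 PM UTC on Aug 12.
Flight 2 in UTC: 5:28 AM − 3:00 = 2:28 AM on Aug 13.
+4 hours and 50 minutes → arrive 7:18 AM UTC on Aug 13.
Flight 1 lands earlier by 13 hours 25 minutes.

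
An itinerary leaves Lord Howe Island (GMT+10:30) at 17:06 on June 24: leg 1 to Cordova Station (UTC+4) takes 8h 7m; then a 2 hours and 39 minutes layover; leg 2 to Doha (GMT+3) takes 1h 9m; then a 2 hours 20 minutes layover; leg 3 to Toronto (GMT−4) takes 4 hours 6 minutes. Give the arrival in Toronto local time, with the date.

20:57 on June 24

Convert departure to UTC: 17:06 − 10:30 = 06:36 UTC on Jun 24.
Add 8 hours and 7 minutes leg 1 → 14:43 UTC.
Add 2 hours 39 minutes layover in Cordova Station → 17:22 UTC.
Add 1 hour 9 minutes leg 2 → 18:31 UTC.
Add 2 hours 20 minutes layover in Doha → 20:51 UTC.
Add 4 hours and 6 minutes leg 3 → 00:57 UTC (Jun 25).
Toronto is UTC−4:00, so local arrival = 00:57 − 4:00 = 20:57 on Jun 24.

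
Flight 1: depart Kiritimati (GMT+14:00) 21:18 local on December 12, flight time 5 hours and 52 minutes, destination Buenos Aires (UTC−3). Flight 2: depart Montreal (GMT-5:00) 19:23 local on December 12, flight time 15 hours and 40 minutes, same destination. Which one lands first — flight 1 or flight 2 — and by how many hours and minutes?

the first, by 26 hours 53 minutes

Flight 1 in UTC: 21:18 − 14:00 = 07:18 on Dec 12.
+5 hours and 52 minutes → arrive 13:10 UTC on Dec 12.
Flight 2 in UTC: 19:23 + 5:00 = 00:23 on Dec 13.
+15 hours and 40 minutes → arrive 16:03 UTC on Dec 13.
Flight 1 lands earlier by 26 hours 53 minutes.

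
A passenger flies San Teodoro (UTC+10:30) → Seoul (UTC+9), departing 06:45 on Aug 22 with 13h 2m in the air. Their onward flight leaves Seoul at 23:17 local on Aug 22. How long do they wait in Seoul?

5 hours

Convert departure to UTC: 06:45 − 10:30 = 20:15 UTC on Aug 21.
Add 13 hours 2 minutes flight time → 09:17 UTC (Aug 22).
Seoul is UTC+9:00, so local arrival = 09:17 + 9:00 = 18:17 on Aug 22.
Layover = 23:17 − 18:17 = 5 hours.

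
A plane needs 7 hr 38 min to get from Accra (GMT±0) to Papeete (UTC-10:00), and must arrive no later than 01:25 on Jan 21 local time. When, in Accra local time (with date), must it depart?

03:47 on Jan 21

Target arrival in UTC: 01:25 + 10:00 = 11:25 on Jan 21.
Subtract 7 hours 38 minutes → departure 03:47 UTC on Jan 21.
Accra is UTC+0, so departure is 03:47 on Jan 21.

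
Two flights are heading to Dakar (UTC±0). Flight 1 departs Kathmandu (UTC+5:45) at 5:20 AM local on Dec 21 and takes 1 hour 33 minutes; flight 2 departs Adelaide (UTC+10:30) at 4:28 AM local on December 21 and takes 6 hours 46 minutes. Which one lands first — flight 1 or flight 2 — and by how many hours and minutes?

Flight 1 in UTC: 5:20 AM − 5:45 = 11:35 PM on Dec 20.
+1 hour and 33 minutes → arrive 1:08 AM UTC on Dec 21.
Flight 2 in UTC: 4:28 AM − 10:30 = 5:58 PM on Dec 20.
+6 hours and 46 minutes → arrive 12:44 AM UTC on Dec 21.
Flight 2 lands earlier by 24 minutes.

the second, by 24 minutes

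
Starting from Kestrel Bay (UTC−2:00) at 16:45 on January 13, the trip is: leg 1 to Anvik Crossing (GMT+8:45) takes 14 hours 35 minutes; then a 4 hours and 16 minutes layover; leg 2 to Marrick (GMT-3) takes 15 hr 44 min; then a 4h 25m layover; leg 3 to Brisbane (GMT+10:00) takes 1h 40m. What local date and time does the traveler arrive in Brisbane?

Convert departure to UTC: 16:45 + 2:00 = 18:45 UTC on Jan 13.
Add 14 hours and 35 minutes leg 1 → 09:20 UTC (Jan 14).
Add 4 hours and 16 minutes layover in Anvik Crossing → 13:36 UTC.
Add 15 hours 44 minutes leg 2 → 05:20 UTC (Jan 15).
Add 4 hours and 25 minutes layover in Marrick → 09:45 UTC.
Add 1 hour and 40 minutes leg 3 → 11:25 UTC.
Brisbane is UTC+10:00, so local arrival = 11:25 + 10:00 = 21:25 on Jan 15.

21:25 on Jan 15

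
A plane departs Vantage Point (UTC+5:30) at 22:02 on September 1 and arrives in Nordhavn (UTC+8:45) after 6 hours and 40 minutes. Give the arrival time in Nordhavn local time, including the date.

Convert departure to UTC: 22:02 − 5:30 = 16:32 UTC on Sep 1.
Add 6 hours and 40 minutes travel time → 23:12 UTC.
Nordhavn is UTC+8:45, so local arrival = 23:12 + 8:45 = 07:57 on Sep 2.

07:57 on September 2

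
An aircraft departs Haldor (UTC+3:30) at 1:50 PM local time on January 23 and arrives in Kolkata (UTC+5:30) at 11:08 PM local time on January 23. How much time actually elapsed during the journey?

7 hours 18 minutes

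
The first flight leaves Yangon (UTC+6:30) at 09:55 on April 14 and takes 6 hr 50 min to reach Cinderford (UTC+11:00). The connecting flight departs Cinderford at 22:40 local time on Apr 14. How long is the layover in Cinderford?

1 hour 25 minutes

Convert departure to UTC: 09:55 − 6:30 = 03:25 UTC on Apr 14.
Add 6 hours 50 minutes flight time → 10:15 UTC.
Cinderford is UTC+11:00, so local arrival = 10:15 + 11:00 = 21:15 on Apr 14.
Layover = 22:40 − 21:15 = 1 hour 25 minutes.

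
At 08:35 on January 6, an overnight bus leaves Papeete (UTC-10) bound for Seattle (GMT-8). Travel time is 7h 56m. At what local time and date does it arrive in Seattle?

Seattle is 2:00 ahead of Papeete.
After 7 hours and 56 minutes it is 16:31 in Papeete.
Shift by the zone difference: 16:31 + 2:00 = 18:31 on Jan 6 in Seattle.

18:31 on Jan 6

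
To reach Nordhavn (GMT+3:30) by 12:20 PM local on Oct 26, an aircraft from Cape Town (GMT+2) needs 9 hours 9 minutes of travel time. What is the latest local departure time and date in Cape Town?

1:41 AM on October 26

Target arrival in UTC: 12:20 PM − 3:30 = 8:50 AM on Oct 26.
Subtract 9 hours 9 minutes → departure 11:41 PM UTC on Oct 25.
Cape Town is UTC+2:00: 11:41 PM + 2:00 = 1:41 AM on Oct 26.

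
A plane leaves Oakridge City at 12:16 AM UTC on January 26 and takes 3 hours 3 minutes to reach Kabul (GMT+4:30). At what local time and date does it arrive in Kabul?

7:49 AM on January 26

Departure is given in UTC: 12:16 AM on Jan 26.
Add 3 hours and 3 minutes → 3:19 AM UTC.
Kabul is UTC+4:30: 3:19 AM + 4:30 = 7:49 AM on Jan 26.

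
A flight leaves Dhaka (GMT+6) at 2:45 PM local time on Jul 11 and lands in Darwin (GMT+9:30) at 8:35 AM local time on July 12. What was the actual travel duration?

Departure in UTC: 2:45 PM − 6:00 = 8:45 AM on Jul 11.
Arrival in UTC: 8:35 AM − 9:30 = 11:05 PM on Jul 11.
Elapsed = 11:05 PM − 8:45 AM = 14 hours 20 minutes.

14 hours 20 minutes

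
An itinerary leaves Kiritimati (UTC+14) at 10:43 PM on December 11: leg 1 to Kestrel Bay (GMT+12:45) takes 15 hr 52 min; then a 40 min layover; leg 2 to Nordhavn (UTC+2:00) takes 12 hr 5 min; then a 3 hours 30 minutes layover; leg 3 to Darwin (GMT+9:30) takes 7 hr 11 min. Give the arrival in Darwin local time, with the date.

Convert departure to UTC: 10:43 PM − 14:00 = 8:43 AM UTC on Dec 11.
Add 15 hours and 52 minutes leg 1 → 12:35 AM UTC (Dec 12).
Add 40 minutes layover in Kestrel Bay → 1:15 AM UTC.
Add 12 hours and 5 minutes leg 2 → 1:20 PM UTC.
Add 3 hours and 30 minutes layover in Nordhavn → 4:50 PM UTC.
Add 7 hours and 11 minutes leg 3 → 12:01 AM UTC (Dec 13).
Darwin is UTC+9:30, so local arrival = 12:01 AM + 9:30 = 9:31 AM on Dec 13.

9:31 AM on December 13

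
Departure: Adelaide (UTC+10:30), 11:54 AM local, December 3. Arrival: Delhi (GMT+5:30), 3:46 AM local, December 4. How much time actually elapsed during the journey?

20 hours 52 minutes

Departure in UTC: 11:54 AM − 10:30 = 1:24 AM on Dec 3.
Arrival in UTC: 3:46 AM − 5:30 = 10:16 PM on Dec 3.
Elapsed = 10:16 PM − 1:24 AM = 20 hours 52 minutes.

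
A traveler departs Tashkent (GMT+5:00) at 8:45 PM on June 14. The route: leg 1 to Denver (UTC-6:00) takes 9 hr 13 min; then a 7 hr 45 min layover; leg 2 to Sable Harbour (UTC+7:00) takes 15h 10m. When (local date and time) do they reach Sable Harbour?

6:53 AM on June 16

Convert departure to UTC: 8:45 PM − 5:00 = 3:45 PM UTC on Jun 14.
Add 9 hours 13 minutes leg 1 → 12:58 AM UTC (Jun 15).
Add 7 hours 45 minutes layover in Denver → 8:43 AM UTC.
Add 15 hours 10 minutes leg 2 → 11:53 PM UTC.
Sable Harbour is UTC+7:00, so local arrival = 11:53 PM + 7:00 = 6:53 AM on Jun 16.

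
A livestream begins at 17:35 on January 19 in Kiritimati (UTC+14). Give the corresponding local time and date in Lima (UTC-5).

In UTC: 17:35 − 14:00 = 03:35 on Jan 19.
Lima is UTC−5:00: 03:35 − 5:00 = 22:35 on Jan 18.

22:35 on January 18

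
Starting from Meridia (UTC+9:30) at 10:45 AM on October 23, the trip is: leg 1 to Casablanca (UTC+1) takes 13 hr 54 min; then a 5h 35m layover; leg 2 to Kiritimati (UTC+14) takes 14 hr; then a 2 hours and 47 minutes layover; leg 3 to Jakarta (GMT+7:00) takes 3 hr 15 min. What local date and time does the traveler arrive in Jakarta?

Convert departure to UTC: 10:45 AM − 9:30 = 1:15 AM UTC on Oct 23.
Add 13 hours 54 minutes leg 1 → 3:09 PM UTC.
Add 5 hours 35 minutes layover in Casablanca → 8:44 PM UTC.
Add 14 hours leg 2 → 10:44 AM UTC (Oct 24).
Add 2 hours and 47 minutes layover in Kiritimati → 1:31 PM UTC.
Add 3 hours 15 minutes leg 3 → 4:46 PM UTC.
Jakarta is UTC+7:00, so local arrival = 4:46 PM + 7:00 = 11:46 PM on Oct 24.

11:46 PM on October 24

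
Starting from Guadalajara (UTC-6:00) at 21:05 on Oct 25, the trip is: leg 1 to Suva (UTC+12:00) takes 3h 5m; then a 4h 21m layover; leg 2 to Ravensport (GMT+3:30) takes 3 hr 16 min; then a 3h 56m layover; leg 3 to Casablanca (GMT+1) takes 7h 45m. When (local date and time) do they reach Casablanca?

Convert departure to UTC: 21:05 + 6:00 = 03:05 UTC on Oct 26.
Add 3 hours and 5 minutes leg 1 → 06:10 UTC.
Add 4 hours and 21 minutes layover in Suva → 10:31 UTC.
Add 3 hours and 16 minutes leg 2 → 13:47 UTC.
Add 3 hours and 56 minutes layover in Ravensport → 17:43 UTC.
Add 7 hours 45 minutes leg 3 → 01:28 UTC (Oct 27).
Casablanca is UTC+1:00, so local arrival = 01:28 + 1:00 = 02:28 on Oct 27.

02:28 on Oct 27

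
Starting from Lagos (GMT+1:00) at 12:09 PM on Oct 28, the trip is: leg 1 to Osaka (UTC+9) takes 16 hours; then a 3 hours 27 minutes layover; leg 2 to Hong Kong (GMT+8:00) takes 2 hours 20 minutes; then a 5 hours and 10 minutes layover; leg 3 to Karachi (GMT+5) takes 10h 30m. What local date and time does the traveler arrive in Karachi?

5:36 AM on October 30

Convert departure to UTC: 12:09 PM − 1:00 = 11:09 AM UTC on Oct 28.
Add 16 hours leg 1 → 3:09 AM UTC (Oct 29).
Add 3 hours and 27 minutes layover in Osaka → 6:36 AM UTC.
Add 2 hours 20 minutes leg 2 → 8:56 AM UTC.
Add 5 hours and 10 minutes layover in Hong Kong → 2:06 PM UTC.
Add 10 hours and 30 minutes leg 3 → 12:36 AM UTC (Oct 30).
Karachi is UTC+5:00, so local arrival = 12:36 AM + 5:00 = 5:36 AM on Oct 30.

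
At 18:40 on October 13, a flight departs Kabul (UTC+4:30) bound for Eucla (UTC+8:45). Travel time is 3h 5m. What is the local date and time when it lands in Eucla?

02:00 on Oct 14

Convert departure to UTC: 18:40 − 4:30 = 14:10 UTC on Oct 13.
Add 3 hours 5 minutes travel time → 17:15 UTC.
Eucla is UTC+8:45, so local arrival = 17:15 + 8:45 = 02:00 on Oct 14.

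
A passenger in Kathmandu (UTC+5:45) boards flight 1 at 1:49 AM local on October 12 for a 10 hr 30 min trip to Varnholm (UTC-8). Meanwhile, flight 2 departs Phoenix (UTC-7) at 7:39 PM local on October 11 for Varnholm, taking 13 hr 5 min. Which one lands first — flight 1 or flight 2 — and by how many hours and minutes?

the first, by 9 hours 10 minutes

Flight 1 in UTC: 1:49 AM − 5:45 = 8:04 PM on Oct 11.
+10 hours and 30 minutes → arrive 6:34 AM UTC on Oct 12.
Flight 2 in UTC: 7:39 PM + 7:00 = 2:39 AM on Oct 12.
+13 hours 5 minutes → arrive 3:44 PM UTC on Oct 12.
Flight 1 lands earlier by 9 hours 10 minutes.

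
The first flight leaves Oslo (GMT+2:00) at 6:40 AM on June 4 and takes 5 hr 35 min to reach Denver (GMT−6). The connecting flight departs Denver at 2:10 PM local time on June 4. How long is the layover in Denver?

9 hours 55 minutes

Convert departure to UTC: 6:40 AM − 2:00 = 4:40 AM UTC on Jun 4.
Add 5 hours 35 minutes flight time → 10:15 AM UTC.
Denver is UTC−6:00, so local arrival = 10:15 AM − 6:00 = 4:15 AM on Jun 4.
Layover = 2:10 PM − 4:15 AM = 9 hours 55 minutes.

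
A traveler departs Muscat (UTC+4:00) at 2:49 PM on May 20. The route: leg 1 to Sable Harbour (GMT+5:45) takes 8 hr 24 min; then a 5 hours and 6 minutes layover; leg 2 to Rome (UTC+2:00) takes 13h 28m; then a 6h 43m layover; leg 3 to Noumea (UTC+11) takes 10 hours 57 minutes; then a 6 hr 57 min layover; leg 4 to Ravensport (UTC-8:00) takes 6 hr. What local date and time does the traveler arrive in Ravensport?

12:24 PM on May 22

Convert departure to UTC: 2:49 PM − 4:00 = 10:49 AM UTC on May 20.
Add 8 hours 24 minutes leg 1 → 7:13 PM UTC.
Add 5 hours 6 minutes layover in Sable Harbour → 12:19 AM UTC (May 21).
Add 13 hours 28 minutes leg 2 → 1:47 PM UTC.
Add 6 hours 43 minutes layover in Rome → 8:30 PM UTC.
Add 10 hours 57 minutes leg 3 → 7:27 AM UTC (May 22).
Add 6 hours 57 minutes layover in Noumea → 2:24 PM UTC.
Add 6 hours leg 4 → 8:24 PM UTC.
Ravensport is UTC−8:00, so local arrival = 8:24 PM − 8:00 = 12:24 PM on May 22.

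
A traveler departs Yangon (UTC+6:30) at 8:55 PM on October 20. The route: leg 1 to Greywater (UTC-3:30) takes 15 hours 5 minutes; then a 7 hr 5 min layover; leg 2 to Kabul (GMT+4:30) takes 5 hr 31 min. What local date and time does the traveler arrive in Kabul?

Convert departure to UTC: 8:55 PM − 6:30 = 2:25 PM UTC on Oct 20.
Add 15 hours 5 minutes leg 1 → 5:30 AM UTC (Oct 21).
Add 7 hours 5 minutes layover in Greywater → 12:35 PM UTC.
Add 5 hours and 31 minutes leg 2 → 6:06 PM UTC.
Kabul is UTC+4:30, so local arrival = 6:06 PM + 4:30 = 10:36 PM on Oct 21.

10:36 PM on October 21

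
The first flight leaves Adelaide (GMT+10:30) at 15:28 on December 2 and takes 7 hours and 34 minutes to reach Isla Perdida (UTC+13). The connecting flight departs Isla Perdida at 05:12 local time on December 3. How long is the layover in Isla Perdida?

3 hours 40 minutes

Convert departure to UTC: 15:28 − 10:30 = 04:58 UTC on Dec 2.
Add 7 hours and 34 minutes flight time → 12:32 UTC.
Isla Perdida is UTC+13:00, so local arrival = 12:32 + 13:00 = 01:32 on Dec 3.
Layover = 05:12 − 01:32 = 3 hours 40 minutes.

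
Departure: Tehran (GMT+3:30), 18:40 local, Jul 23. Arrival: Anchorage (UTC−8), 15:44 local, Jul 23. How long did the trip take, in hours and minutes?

8 hours 34 minutes

Anchorage is 11:30 behind Tehran.
Clock-face elapsed time (ignoring zones) is −2 hours 56 minutes.
Actual elapsed = −2 hours 56 minutes + 11:30 = 8 hours 34 minutes.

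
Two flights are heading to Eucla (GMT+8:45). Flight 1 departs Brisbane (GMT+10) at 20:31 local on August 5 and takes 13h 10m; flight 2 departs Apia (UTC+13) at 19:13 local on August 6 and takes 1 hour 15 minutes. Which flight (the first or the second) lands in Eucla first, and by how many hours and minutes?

Flight 1 in UTC: 20:31 − 10:00 = 10:31 on Aug 5.
+13 hours and 10 minutes → arrive 23:41 UTC on Aug 5.
Flight 2 in UTC: 19:13 − 13:00 = 06:13 on Aug 6.
+1 hour and 15 minutes → arrive 07:28 UTC on Aug 6.
Flight 1 lands earlier by 7 hours 47 minutes.

the first, by 7 hours 47 minutes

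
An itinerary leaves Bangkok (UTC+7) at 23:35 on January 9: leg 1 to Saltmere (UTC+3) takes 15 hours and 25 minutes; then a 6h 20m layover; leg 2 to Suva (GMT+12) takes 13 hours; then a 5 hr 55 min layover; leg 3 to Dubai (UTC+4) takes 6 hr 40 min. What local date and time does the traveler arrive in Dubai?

Convert departure to UTC: 23:35 − 7:00 = 16:35 UTC on Jan 9.
Add 15 hours 25 minutes leg 1 → 08:00 UTC (Jan 10).
Add 6 hours and 20 minutes layover in Saltmere → 14:20 UTC.
Add 13 hours leg 2 → 03:20 UTC (Jan 11).
Add 5 hours 55 minutes layover in Suva → 09:15 UTC.
Add 6 hours and 40 minutes leg 3 → 15:55 UTC.
Dubai is UTC+4:00, so local arrival = 15:55 + 4:00 = 19:55 on Jan 11.

19:55 on January 11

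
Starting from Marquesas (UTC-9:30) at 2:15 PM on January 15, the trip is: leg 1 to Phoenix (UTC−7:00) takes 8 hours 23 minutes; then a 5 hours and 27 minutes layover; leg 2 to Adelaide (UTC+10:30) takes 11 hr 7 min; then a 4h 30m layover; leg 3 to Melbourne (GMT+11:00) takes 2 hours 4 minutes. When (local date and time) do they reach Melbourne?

6:16 PM on January 17

Convert departure to UTC: 2:15 PM + 9:30 = 11:45 PM UTC on Jan 15.
Add 8 hours 23 minutes leg 1 → 8:08 AM UTC (Jan 16).
Add 5 hours 27 minutes layover in Phoenix → 1:35 PM UTC.
Add 11 hours 7 minutes leg 2 → 12:42 AM UTC (Jan 17).
Add 4 hours 30 minutes layover in Adelaide → 5:12 AM UTC.
Add 2 hours 4 minutes leg 3 → 7:16 AM UTC.
Melbourne is UTC+11:00, so local arrival = 7:16 AM + 11:00 = 6:16 PM on Jan 17.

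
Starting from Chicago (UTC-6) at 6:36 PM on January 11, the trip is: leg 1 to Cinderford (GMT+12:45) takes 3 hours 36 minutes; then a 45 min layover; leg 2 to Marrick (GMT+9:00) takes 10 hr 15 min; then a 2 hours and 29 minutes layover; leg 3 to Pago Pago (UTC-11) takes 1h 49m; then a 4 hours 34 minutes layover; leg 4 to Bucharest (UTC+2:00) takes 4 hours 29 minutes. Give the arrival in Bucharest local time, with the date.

Convert departure to UTC: 6:36 PM + 6:00 = 12:36 AM UTC on Jan 12.
Add 3 hours 36 minutes leg 1 → 4:12 AM UTC.
Add 45 minutes layover in Cinderford → 4:57 AM UTC.
Add 10 hours 15 minutes leg 2 → 3:12 PM UTC.
Add 2 hours 29 minutes layover in Marrick → 5:41 PM UTC.
Add 1 hour and 49 minutes leg 3 → 7:30 PM UTC.
Add 4 hours 34 minutes layover in Pago Pago → 12:04 AM UTC (Jan 13).
Add 4 hours 29 minutes leg 4 → 4:33 AM UTC.
Bucharest is UTC+2:00, so local arrival = 4:33 AM + 2:00 = 6:33 AM on Jan 13.

6:33 AM on January 13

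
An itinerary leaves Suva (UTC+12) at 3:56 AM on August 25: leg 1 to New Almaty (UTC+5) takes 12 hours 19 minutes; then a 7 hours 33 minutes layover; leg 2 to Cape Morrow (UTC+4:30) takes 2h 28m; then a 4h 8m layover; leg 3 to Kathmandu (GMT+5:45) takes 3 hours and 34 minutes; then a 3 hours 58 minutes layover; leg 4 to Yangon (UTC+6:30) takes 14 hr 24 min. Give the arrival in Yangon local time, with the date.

Convert departure to UTC: 3:56 AM − 12:00 = 3:56 PM UTC on Aug 24.
Add 12 hours 19 minutes leg 1 → 4:15 AM UTC (Aug 25).
Add 7 hours and 33 minutes layover in New Almaty → 11:48 AM UTC.
Add 2 hours and 28 minutes leg 2 → 2:16 PM UTC.
Add 4 hours 8 minutes layover in Cape Morrow → 6:24 PM UTC.
Add 3 hours 34 minutes leg 3 → 9:58 PM UTC.
Add 3 hours and 58 minutes layover in Kathmandu → 1:56 AM UTC (Aug 26).
Add 14 hours and 24 minutes leg 4 → 4:20 PM UTC.
Yangon is UTC+6:30, so local arrival = 4:20 PM + 6:30 = 10:50 PM on Aug 26.

10:50 PM on August 26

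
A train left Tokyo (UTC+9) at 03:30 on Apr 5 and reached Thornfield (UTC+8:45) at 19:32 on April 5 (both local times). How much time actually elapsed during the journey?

16 hours 17 minutes

Departure in UTC: 03:30 − 9:00 = 18:30 on Apr 4.
Arrival in UTC: 19:32 − 8:45 = 10:47 on Apr 5.
Elapsed = 10:47 − 18:30 (+1 day) = 16 hours 17 minutes.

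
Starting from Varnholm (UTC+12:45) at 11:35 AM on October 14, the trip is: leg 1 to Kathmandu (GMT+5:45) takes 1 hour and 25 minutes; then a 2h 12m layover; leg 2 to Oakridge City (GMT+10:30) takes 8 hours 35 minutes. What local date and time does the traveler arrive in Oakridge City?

9:32 PM on October 14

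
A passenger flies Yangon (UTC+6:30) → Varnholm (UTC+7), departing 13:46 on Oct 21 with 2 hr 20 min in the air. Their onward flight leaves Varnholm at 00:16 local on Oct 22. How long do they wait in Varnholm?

7 hours 40 minutes

Convert departure to UTC: 13:46 − 6:30 = 07:16 UTC on Oct 21.
Add 2 hours and 20 minutes flight time → 09:36 UTC.
Varnholm is UTC+7:00, so local arrival = 09:36 + 7:00 = 16:36 on Oct 21.
Layover = 00:16 − 16:36 (+1 day) = 7 hours 40 minutes.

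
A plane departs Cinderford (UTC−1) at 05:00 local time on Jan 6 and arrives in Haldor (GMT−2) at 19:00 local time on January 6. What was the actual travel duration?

15 hours

Departure in UTC: 05:00 + 1:00 = 06:00 on Jan 6.
Arrival in UTC: 19:00 + 2:00 = 21:00 on Jan 6.
Elapsed = 21:00 − 06:00 = 15 hours.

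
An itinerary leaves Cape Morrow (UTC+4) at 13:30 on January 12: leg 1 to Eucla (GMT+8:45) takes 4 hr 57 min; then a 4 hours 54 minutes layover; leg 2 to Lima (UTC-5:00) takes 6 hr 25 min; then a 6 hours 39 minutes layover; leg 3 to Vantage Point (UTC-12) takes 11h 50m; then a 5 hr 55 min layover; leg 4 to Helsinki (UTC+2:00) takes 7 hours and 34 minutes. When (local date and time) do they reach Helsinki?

11:44 on January 14

Convert departure to UTC: 13:30 − 4:00 = 09:30 UTC on Jan 12.
Add 4 hours 57 minutes leg 1 → 14:27 UTC.
Add 4 hours and 54 minutes layover in Eucla → 19:21 UTC.
Add 6 hours and 25 minutes leg 2 → 01:46 UTC (Jan 13).
Add 6 hours 39 minutes layover in Lima → 08:25 UTC.
Add 11 hours 50 minutes leg 3 → 20:15 UTC.
Add 5 hours and 55 minutes layover in Vantage Point → 02:10 UTC (Jan 14).
Add 7 hours and 34 minutes leg 4 → 09:44 UTC.
Helsinki is UTC+2:00, so local arrival = 09:44 + 2:00 = 11:44 on Jan 14.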